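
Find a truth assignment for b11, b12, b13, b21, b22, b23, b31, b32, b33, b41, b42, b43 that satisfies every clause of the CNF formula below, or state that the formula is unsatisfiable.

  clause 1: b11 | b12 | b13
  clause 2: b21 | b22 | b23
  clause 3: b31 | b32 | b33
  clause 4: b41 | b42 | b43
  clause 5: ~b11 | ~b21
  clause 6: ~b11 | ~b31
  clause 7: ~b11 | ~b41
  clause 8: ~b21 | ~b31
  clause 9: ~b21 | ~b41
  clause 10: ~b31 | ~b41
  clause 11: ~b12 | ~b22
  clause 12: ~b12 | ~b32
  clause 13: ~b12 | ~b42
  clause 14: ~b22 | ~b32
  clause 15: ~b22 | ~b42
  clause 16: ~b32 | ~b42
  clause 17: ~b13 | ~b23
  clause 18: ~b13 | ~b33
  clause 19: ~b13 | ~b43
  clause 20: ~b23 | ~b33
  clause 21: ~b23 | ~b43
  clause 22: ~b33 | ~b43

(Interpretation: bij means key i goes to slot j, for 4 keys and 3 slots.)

UNSATISFIABLE

Case b11 = 0:
Case b12 = 1:
The clause (~b22) is unit, so b22 = 0.
The clause (~b32) is unit, so b32 = 0.
The clause (~b42) is unit, so b42 = 0.
Case b21 = 1:
The clause (~b31) is unit, so b31 = 0.
The clause (b33) is unit, so b33 = 1.
The clause (~b41) is unit, so b41 = 0.
The clause (b43) is unit, so b43 = 1.
Now (~b43) is unsatisfied and unit — conflict.
Backtrack on b21: now try b21 = 0.
The clause (b23) is unit, so b23 = 1.
The clause (~b13) is unit, so b13 = 0.
The clause (~b33) is unit, so b33 = 0.
The clause (b31) is unit, so b31 = 1.
The clause (~b41) is unit, so b41 = 0.
The clause (b43) is unit, so b43 = 1.
Now (~b43) is unsatisfied and unit — conflict.
Both values of b21 lead to a conflict.
Backtrack on b12: now try b12 = 0.
The clause (b13) is unit, so b13 = 1.
The clause (~b23) is unit, so b23 = 0.
The clause (~b33) is unit, so b33 = 0.
The clause (~b43) is unit, so b43 = 0.
Case b21 = 1:
The clause (~b31) is unit, so b31 = 0.
The clause (b32) is unit, so b32 = 1.
The clause (~b41) is unit, so b41 = 0.
The clause (b42) is unit, so b42 = 1.
Now (~b42) is unsatisfied and unit — conflict.
Backtrack on b21: now try b21 = 0.
The clause (b22) is unit, so b22 = 1.
The clause (~b32) is unit, so b32 = 0.
The clause (b31) is unit, so b31 = 1.
The clause (~b41) is unit, so b41 = 0.
The clause (b42) is unit, so b42 = 1.
Now (~b42) is unsatisfied and unit — conflict.
Both values of b21 lead to a conflict.
Both values of b12 lead to a conflict.
Backtrack on b11: now try b11 = 1.
The clause (~b21) is unit, so b21 = 0.
The clause (~b31) is unit, so b31 = 0.
The clause (~b41) is unit, so b41 = 0.
Case b22 = 1:
The clause (~b12) is unit, so b12 = 0.
The clause (~b32) is unit, so b32 = 0.
The clause (b33) is unit, so b33 = 1.
The clause (~b42) is unit, so b42 = 0.
The clause (b43) is unit, so b43 = 1.
Now (~b43) is unsatisfied and unit — conflict.
Backtrack on b22: now try b22 = 0.
The clause (b23) is unit, so b23 = 1.
The clause (~b13) is unit, so b13 = 0.
The clause (~b33) is unit, so b33 = 0.
The clause (b32) is unit, so b32 = 1.
The clause (~b12) is unit, so b12 = 0.
The clause (~b42) is unit, so b42 = 0.
The clause (b43) is unit, so b43 = 1.
Now (~b43) is unsatisfied and unit — conflict.
Both values of b22 lead to a conflict.
Both values of b11 lead to a conflict.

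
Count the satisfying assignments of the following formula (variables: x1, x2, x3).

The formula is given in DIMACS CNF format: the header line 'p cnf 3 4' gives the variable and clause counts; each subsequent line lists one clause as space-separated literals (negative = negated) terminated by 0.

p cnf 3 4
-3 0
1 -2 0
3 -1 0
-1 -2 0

There are 2^3 = 8 truth assignments over (x1, x2, x3).
Check each against the 4 clauses (columns in the order x1, x2, x3):
  F F F  ✓ satisfies all
  F F T  ✗ fails (¬x3)
  F T F  ✗ fails (x1 ∨ ¬x2)
  F T T  ✗ fails (¬x3)
  T F F  ✗ fails (x3 ∨ ¬x1)
  T F T  ✗ fails (¬x3)
  T T F  ✗ fails (x3 ∨ ¬x1)
  T T T  ✗ fails (¬x3)
1 of the 8 rows is a model.

1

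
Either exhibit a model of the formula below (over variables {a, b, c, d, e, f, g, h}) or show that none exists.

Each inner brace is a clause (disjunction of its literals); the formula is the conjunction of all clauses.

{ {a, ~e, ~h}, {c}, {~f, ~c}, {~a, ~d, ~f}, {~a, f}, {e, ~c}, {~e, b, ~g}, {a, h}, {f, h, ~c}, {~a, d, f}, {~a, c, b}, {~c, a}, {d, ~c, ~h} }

Unit clause (c) forces c = 1.
Unit clause (~f) forces f = 0.
Unit clause (~a) forces a = 0.
That conflicts with the unit clause (a).

UNSATISFIABLE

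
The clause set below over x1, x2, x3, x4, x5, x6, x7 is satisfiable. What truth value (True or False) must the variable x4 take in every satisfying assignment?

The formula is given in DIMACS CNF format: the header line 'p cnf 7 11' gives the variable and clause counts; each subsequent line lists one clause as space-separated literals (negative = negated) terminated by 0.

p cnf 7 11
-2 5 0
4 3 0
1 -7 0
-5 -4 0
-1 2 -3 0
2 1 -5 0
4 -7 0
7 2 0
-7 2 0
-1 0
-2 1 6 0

Suppose x4 = True.
From the singleton clause (¬x5), x5 = False.
From the singleton clause (¬x2), x2 = False.
From the singleton clause (x7), x7 = True.
But (¬x7) is also a unit clause — contradiction.
So every satisfying assignment has x4 = False.

False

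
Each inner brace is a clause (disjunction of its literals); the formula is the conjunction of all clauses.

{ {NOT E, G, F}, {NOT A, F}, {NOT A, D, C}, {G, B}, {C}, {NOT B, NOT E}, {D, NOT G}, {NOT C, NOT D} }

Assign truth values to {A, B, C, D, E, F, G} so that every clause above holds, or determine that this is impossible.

A: false,  B: true,  C: true,  D: false,  E: false,  F: true,  G: false

The clause (C) is unit, so C = true.
The clause (NOT D) is unit, so D = false.
The clause (NOT G) is unit, so G = false.
The clause (B) is unit, so B = true.
The clause (NOT E) is unit, so E = false.
Case A = false:
No clause remains; F is free.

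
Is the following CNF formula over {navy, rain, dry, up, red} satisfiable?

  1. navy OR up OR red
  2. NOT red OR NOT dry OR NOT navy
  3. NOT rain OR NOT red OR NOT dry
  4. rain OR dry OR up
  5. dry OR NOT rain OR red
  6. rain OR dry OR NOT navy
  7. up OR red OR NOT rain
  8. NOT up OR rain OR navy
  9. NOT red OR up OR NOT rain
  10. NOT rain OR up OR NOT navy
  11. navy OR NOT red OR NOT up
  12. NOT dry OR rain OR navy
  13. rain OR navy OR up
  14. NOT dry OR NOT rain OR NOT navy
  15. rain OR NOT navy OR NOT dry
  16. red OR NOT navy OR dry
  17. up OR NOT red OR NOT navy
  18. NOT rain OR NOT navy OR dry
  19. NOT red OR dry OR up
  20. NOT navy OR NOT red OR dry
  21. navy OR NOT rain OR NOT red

Yes, satisfiable

Suppose navy = false.
Suppose up = true.
Unit clause (rain) forces rain = true.
Unit clause (NOT red) forces red = false.
Unit clause (dry) forces dry = true.
All clauses are satisfied.
A satisfying assignment: navy=false, rain=true, dry=true, up=true, red=false.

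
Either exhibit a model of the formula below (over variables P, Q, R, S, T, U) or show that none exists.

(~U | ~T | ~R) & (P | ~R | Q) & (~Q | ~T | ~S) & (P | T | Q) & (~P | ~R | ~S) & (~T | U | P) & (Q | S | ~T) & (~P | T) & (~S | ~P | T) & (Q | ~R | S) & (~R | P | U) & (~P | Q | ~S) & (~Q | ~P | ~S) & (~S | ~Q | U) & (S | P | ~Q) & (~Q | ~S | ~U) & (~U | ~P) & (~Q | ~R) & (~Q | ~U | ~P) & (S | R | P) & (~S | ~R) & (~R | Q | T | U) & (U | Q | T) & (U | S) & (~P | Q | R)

Case P = 0:
Case R = 0:
Unit clause (S) forces S = 1.
Case Q = 0:
Unit clause (T) forces T = 1.
Unit clause (U) forces U = 1.
This assignment satisfies each clause.

P ↦ 0; Q ↦ 0; R ↦ 0; S ↦ 1; T ↦ 1; U ↦ 1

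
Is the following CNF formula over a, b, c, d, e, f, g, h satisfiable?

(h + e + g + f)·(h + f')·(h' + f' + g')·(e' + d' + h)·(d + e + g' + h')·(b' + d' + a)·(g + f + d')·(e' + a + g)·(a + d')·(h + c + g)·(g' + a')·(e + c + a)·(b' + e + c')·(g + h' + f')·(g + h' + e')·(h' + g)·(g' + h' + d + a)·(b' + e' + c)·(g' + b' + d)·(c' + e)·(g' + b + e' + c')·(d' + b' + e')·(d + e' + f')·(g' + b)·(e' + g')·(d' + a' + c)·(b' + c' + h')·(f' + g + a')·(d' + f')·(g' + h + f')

Suppose h = 0.
The clause (f') is unit, so f = 0.
Suppose e = 1.
The clause (d') is unit, so d = 0.
The clause (g') is unit, so g = 0.
The clause (a) is unit, so a = 1.
The clause (c) is unit, so c = 1.
Every clause is now satisfied; b is unconstrained.
A satisfying assignment: a: 1, b: 1, c: 1, d: 0, e: 1, f: 0, g: 0, h: 0.

Satisfiable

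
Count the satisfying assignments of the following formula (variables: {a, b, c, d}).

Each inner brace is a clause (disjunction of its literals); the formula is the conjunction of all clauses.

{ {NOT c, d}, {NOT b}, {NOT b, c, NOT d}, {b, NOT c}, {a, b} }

2

There are 2^4 = 16 truth assignments over (a, b, c, d).
Check each against the 5 clauses (columns in the order a, b, c, d):
  F F F F  ✗ fails (a OR b)
  F F F T  ✗ fails (a OR b)
  F F T F  ✗ fails (NOT c OR d)
  F F T T  ✗ fails (b OR NOT c)
  F T F F  ✗ fails (NOT b)
  F T F T  ✗ fails (NOT b)
  F T T F  ✗ fails (NOT c OR d)
  F T T T  ✗ fails (NOT b)
  T F F F  ✓ satisfies all
  T F F T  ✓ satisfies all
  T F T F  ✗ fails (NOT c OR d)
  T F T T  ✗ fails (b OR NOT c)
  T T F F  ✗ fails (NOT b)
  T T F T  ✗ fails (NOT b)
  T T T F  ✗ fails (NOT c OR d)
  T T T T  ✗ fails (NOT b)
2 of the 16 rows are models.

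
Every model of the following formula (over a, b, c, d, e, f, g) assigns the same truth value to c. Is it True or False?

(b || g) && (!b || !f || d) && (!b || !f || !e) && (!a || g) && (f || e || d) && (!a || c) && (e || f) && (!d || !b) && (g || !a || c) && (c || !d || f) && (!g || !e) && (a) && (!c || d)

Suppose c = false.
The clause (!a) is unit, so a = false.
That conflicts with the unit clause (a).
So every satisfying assignment has c = True.

True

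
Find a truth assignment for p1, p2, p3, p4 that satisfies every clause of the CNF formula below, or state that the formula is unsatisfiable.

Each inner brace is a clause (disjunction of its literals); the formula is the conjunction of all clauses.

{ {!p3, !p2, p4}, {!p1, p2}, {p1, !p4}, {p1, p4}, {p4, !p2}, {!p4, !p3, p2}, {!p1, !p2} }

Branch on p1: set p1 = false.
(!p4) alone gives p4 = false.
Now (p4) is unsatisfied and unit — conflict.
Backtrack on p1: now try p1 = true.
(p2) alone gives p2 = true.
Now (!p2) is unsatisfied and unit — conflict.
Neither p1 = true nor p1 = false works.

UNSATISFIABLE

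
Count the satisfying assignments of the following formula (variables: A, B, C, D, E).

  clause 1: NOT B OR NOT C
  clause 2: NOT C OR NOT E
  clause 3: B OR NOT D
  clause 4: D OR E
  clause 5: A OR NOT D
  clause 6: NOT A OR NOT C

There are 2^5 = 32 truth assignments over (A, B, C, D, E).
Split on C. With C = true, the clauses containing C are satisfied and NOT C drops from the rest; 0 of the 2^4 = 16 assignments to the other variables satisfy what remains.
With C = false, by the same count on the reduced clause set, 6 assignments work.
(One model: A=F, B=F, C=F, D=F, E=T.)
Total: 0 + 6 = 6.

6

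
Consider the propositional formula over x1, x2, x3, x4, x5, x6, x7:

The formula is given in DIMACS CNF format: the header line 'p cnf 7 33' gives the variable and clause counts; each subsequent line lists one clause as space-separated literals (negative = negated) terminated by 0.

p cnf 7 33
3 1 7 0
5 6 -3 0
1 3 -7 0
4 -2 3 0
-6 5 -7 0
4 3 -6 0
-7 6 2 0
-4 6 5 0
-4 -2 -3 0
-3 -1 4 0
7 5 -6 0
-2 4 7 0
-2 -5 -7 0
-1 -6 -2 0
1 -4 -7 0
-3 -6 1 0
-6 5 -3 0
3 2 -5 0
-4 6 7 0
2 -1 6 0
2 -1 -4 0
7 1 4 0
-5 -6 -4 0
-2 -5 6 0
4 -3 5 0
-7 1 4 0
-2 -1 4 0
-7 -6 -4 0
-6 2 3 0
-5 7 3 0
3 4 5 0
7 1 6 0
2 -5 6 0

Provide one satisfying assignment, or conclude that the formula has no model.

UNSATISFIABLE

Case x3 = True:
Case x5 = True:
Case x4 = False:
From the singleton clause (¬x1), x1 = False.
From the singleton clause (¬x6), x6 = False.
From the singleton clause (x7), x7 = True.
That conflicts with the unit clause (¬x7).
Backtrack on x4: now try x4 = True.
From the singleton clause (¬x2), x2 = False.
From the singleton clause (¬x1), x1 = False.
From the singleton clause (¬x7), x7 = False.
From the singleton clause (¬x6), x6 = False.
That conflicts with the unit clause (x6).
Either choice for x4 ends in contradiction.
Backtrack on x5: now try x5 = False.
From the singleton clause (x6), x6 = True.
That conflicts with the unit clause (¬x6).
Either choice for x5 ends in contradiction.
Backtrack on x3: now try x3 = False.
Case x1 = True:
Case x4 = True:
From the singleton clause (x2), x2 = True.
From the singleton clause (¬x6), x6 = False.
From the singleton clause (x5), x5 = True.
That conflicts with the unit clause (¬x5).
Backtrack on x4: now try x4 = False.
From the singleton clause (¬x2), x2 = False.
From the singleton clause (¬x6), x6 = False.
That conflicts with the unit clause (x6).
Either choice for x4 ends in contradiction.
Backtrack on x1: now try x1 = False.
From the singleton clause (x7), x7 = True.
That conflicts with the unit clause (¬x7).
Either choice for x1 ends in contradiction.
Either choice for x3 ends in contradiction.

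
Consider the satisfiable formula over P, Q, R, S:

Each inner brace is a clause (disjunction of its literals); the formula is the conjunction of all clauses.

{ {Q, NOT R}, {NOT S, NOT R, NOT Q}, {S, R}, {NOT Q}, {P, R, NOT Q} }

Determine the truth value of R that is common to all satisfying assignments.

False

Suppose R = true.
The clause (Q) is unit, so Q = true.
That conflicts with the unit clause (NOT Q).
So every satisfying assignment has R = False.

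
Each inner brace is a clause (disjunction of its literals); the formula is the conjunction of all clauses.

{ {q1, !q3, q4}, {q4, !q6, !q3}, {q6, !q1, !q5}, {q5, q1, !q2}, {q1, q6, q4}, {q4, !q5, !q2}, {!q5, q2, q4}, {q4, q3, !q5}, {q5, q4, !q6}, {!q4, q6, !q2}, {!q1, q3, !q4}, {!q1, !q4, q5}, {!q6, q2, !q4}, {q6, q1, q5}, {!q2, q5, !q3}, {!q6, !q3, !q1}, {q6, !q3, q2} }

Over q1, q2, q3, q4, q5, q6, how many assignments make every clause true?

There are 2^6 = 64 truth assignments over (q1, q2, q3, q4, q5, q6).
Split on q4. With q4 = true, the clauses containing q4 are satisfied and !q4 drops from the rest; 3 of the 2^5 = 32 assignments to the other variables satisfy what remains.
With q4 = false, by the same count on the reduced clause set, 2 assignments work.
Total: 3 + 2 = 5.

5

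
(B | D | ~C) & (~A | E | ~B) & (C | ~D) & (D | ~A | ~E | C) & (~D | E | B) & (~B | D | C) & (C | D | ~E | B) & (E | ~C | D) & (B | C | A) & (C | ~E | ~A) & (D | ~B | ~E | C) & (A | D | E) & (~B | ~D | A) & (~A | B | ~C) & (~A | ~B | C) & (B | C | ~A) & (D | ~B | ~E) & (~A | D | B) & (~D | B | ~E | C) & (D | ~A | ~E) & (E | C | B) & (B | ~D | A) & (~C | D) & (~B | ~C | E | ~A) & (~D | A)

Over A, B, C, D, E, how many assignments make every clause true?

1

There are 2^5 = 32 truth assignments over (A, B, C, D, E).
Split on A. With A = 1, the clauses containing A are satisfied and ~A drops from the rest; 1 of the 2^4 = 16 assignments to the other variables satisfy what remains.
With A = 0, by the same count on the reduced clause set, 0 assignments work.
(One model: A=T, B=T, C=T, D=T, E=T.)
Total: 1 + 0 = 1.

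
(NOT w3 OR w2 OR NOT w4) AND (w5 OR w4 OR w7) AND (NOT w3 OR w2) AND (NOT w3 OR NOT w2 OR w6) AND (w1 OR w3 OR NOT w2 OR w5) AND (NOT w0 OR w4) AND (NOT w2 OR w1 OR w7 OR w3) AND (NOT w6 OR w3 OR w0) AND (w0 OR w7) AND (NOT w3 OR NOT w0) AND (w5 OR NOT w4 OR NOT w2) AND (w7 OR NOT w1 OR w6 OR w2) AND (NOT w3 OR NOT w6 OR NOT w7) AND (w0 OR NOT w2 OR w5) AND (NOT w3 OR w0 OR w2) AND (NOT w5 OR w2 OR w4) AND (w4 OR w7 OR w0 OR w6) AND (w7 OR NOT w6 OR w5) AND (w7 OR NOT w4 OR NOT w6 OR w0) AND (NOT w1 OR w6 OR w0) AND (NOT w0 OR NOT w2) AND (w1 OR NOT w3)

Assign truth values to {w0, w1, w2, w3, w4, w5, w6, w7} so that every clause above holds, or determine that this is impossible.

Try w3 = false.
Try w0 = true.
From the singleton clause (w4), w4 = true.
From the singleton clause (NOT w2), w2 = false.
Try w7 = true.
Every clause is now satisfied; w1, w5, w6 are unconstrained.

w0: true, w1: true, w2: false, w3: false, w4: true, w5: true, w6: true, w7: true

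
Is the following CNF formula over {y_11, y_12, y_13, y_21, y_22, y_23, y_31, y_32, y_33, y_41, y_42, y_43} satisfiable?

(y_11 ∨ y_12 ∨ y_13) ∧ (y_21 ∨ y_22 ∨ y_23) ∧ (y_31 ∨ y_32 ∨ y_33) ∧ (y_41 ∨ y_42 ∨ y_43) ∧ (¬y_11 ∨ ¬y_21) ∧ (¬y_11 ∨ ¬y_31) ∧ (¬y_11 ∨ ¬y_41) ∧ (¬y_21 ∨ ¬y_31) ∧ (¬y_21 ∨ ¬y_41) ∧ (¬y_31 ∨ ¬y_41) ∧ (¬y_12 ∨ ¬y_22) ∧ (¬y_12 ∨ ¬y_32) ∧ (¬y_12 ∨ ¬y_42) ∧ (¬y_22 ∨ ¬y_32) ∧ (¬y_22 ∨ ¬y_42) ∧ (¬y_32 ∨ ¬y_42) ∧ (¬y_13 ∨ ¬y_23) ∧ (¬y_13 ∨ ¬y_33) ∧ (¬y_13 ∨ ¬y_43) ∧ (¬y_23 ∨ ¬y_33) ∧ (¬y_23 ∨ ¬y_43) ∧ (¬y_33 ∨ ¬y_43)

No

Case y_11 = False:
Case y_12 = True:
From the singleton clause (¬y_22), y_22 = False.
From the singleton clause (¬y_32), y_32 = False.
From the singleton clause (¬y_42), y_42 = False.
Case y_21 = True:
From the singleton clause (¬y_31), y_31 = False.
From the singleton clause (y_33), y_33 = True.
From the singleton clause (¬y_41), y_41 = False.
From the singleton clause (y_43), y_43 = True.
But (¬y_43) is also a unit clause — contradiction.
So y_21 must be the other value — set y_21 = False.
From the singleton clause (y_23), y_23 = True.
From the singleton clause (¬y_13), y_13 = False.
From the singleton clause (¬y_33), y_33 = False.
From the singleton clause (y_31), y_31 = True.
From the singleton clause (¬y_41), y_41 = False.
From the singleton clause (y_43), y_43 = True.
But (¬y_43) is also a unit clause — contradiction.
Neither y_21 = True nor y_21 = False works.
So y_12 must be the other value — set y_12 = False.
From the singleton clause (y_13), y_13 = True.
From the singleton clause (¬y_23), y_23 = False.
From the singleton clause (¬y_33), y_33 = False.
From the singleton clause (¬y_43), y_43 = False.
Case y_21 = True:
From the singleton clause (¬y_31), y_31 = False.
From the singleton clause (y_32), y_32 = True.
From the singleton clause (¬y_41), y_41 = False.
From the singleton clause (y_42), y_42 = True.
But (¬y_42) is also a unit clause — contradiction.
So y_21 must be the other value — set y_21 = False.
From the singleton clause (y_22), y_22 = True.
From the singleton clause (¬y_32), y_32 = False.
From the singleton clause (y_31), y_31 = True.
From the singleton clause (¬y_41), y_41 = False.
From the singleton clause (y_42), y_42 = True.
But (¬y_42) is also a unit clause — contradiction.
Neither y_21 = True nor y_21 = False works.
Neither y_12 = True nor y_12 = False works.
So y_11 must be the other value — set y_11 = True.
From the singleton clause (¬y_21), y_21 = False.
From the singleton clause (¬y_31), y_31 = False.
From the singleton clause (¬y_41), y_41 = False.
Case y_22 = True:
From the singleton clause (¬y_12), y_12 = False.
From the singleton clause (¬y_32), y_32 = False.
From the singleton clause (y_33), y_33 = True.
From the singleton clause (¬y_42), y_42 = False.
From the singleton clause (y_43), y_43 = True.
But (¬y_43) is also a unit clause — contradiction.
So y_22 must be the other value — set y_22 = False.
From the singleton clause (y_23), y_23 = True.
From the singleton clause (¬y_13), y_13 = False.
From the singleton clause (¬y_33), y_33 = False.
From the singleton clause (y_32), y_32 = True.
From the singleton clause (¬y_12), y_12 = False.
From the singleton clause (¬y_42), y_42 = False.
From the singleton clause (y_43), y_43 = True.
But (¬y_43) is also a unit clause — contradiction.
Neither y_22 = True nor y_22 = False works.
Neither y_11 = True nor y_11 = False works.
No assignment satisfies every clause.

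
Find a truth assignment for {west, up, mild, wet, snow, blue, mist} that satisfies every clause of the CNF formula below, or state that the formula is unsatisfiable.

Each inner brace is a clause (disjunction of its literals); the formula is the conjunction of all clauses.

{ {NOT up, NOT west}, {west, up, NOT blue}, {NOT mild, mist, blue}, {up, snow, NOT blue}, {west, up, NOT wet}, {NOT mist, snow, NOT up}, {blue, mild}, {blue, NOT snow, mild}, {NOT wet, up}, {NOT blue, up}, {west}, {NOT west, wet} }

The clause (west) is unit, so west = true.
The clause (NOT up) is unit, so up = false.
The clause (NOT wet) is unit, so wet = false.
Now (wet) is unsatisfied and unit — conflict.

UNSATISFIABLE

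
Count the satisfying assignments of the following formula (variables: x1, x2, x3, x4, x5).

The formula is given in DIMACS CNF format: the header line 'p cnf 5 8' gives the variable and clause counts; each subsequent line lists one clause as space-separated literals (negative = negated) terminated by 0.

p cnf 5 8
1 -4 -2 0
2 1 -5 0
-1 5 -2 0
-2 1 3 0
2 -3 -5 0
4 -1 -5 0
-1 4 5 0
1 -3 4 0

There are 2^5 = 32 truth assignments over (x1, x2, x3, x4, x5).
Split on x3. With x3 = True, the clauses containing x3 are satisfied and ¬x3 drops from the rest; 3 of the 2^4 = 16 assignments to the other variables satisfy what remains.
With x3 = False, by the same count on the reduced clause set, 5 assignments work.
(One model: x1=F, x2=F, x3=F, x4=F, x5=F.)
Total: 3 + 5 = 8.

8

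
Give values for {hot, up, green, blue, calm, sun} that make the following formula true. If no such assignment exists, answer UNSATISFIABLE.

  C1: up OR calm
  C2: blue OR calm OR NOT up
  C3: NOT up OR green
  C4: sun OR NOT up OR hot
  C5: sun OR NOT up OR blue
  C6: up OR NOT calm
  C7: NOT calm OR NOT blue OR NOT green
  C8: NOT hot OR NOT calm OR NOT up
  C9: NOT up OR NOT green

UNSATISFIABLE

Case up = true:
The clause (green) is unit, so green = true.
That conflicts with the unit clause (NOT green).
Backtrack on up: now try up = false.
The clause (calm) is unit, so calm = true.
That conflicts with the unit clause (NOT calm).
Either choice for up ends in contradiction.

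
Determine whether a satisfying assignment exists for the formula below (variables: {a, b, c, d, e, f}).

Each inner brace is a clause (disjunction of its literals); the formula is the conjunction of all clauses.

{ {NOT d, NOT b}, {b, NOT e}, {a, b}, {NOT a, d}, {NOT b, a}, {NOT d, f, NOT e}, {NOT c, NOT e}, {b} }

Unsatisfiable

Unit clause (b) forces b = true.
Unit clause (NOT d) forces d = false.
Unit clause (NOT a) forces a = false.
That conflicts with the unit clause (a).
No assignment satisfies every clause.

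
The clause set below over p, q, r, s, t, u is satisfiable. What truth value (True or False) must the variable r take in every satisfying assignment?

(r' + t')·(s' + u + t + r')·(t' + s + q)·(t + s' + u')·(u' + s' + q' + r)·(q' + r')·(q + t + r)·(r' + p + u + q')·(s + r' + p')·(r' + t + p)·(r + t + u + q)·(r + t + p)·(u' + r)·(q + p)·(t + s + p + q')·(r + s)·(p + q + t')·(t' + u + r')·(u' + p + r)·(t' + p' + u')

False

Suppose r = 1.
(t') alone gives t = 0.
(q') alone gives q = 0.
(p) alone gives p = 1.
(s) alone gives s = 1.
(u) alone gives u = 1.
Now (u') is unsatisfied and unit — conflict.
So every satisfying assignment has r = False.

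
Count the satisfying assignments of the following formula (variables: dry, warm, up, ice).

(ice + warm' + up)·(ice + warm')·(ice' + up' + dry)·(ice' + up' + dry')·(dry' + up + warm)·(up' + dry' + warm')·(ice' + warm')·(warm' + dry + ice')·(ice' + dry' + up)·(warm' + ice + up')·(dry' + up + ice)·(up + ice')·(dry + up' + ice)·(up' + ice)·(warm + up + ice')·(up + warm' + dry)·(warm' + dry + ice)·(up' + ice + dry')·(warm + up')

There are 2^4 = 16 truth assignments over (dry, warm, up, ice).
Check each against the 19 clauses (columns in the order dry, warm, up, ice):
  F F F F  ✓ satisfies all
  F F F T  ✗ fails (up + ice')
  F F T F  ✗ fails (dry + up' + ice)
  F F T T  ✗ fails (ice' + up' + dry)
  F T F F  ✗ fails (ice + warm' + up)
  F T F T  ✗ fails (ice' + warm')
  F T T F  ✗ fails (ice + warm')
  F T T T  ✗ fails (ice' + up' + dry)
  T F F F  ✗ fails (dry' + up + warm)
  T F F T  ✗ fails (dry' + up + warm)
  T F T F  ✗ fails (up' + ice)
  T F T T  ✗ fails (ice' + up' + dry')
  T T F F  ✗ fails (ice + warm' + up)
  T T F T  ✗ fails (ice' + warm')
  T T T F  ✗ fails (ice + warm')
  T T T T  ✗ fails (ice' + up' + dry')
1 of the 16 rows is a model.

1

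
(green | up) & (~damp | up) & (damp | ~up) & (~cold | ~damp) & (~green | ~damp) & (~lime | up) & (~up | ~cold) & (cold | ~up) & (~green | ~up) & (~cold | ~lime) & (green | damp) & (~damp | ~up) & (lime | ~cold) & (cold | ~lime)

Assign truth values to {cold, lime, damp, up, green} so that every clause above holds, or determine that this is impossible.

cold: 0,  lime: 0,  damp: 0,  up: 0,  green: 1

Case green = 1:
The clause (~damp) is unit, so damp = 0.
The clause (~up) is unit, so up = 0.
The clause (~lime) is unit, so lime = 0.
The clause (~cold) is unit, so cold = 0.
All clauses are satisfied.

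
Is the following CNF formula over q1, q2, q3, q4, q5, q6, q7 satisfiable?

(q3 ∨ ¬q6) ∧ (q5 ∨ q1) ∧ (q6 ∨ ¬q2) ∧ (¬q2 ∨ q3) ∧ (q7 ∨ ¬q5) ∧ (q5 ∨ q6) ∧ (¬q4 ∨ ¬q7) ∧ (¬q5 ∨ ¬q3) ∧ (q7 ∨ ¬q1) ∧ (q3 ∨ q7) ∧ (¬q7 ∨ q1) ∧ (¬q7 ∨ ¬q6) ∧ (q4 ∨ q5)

Try q3 = False.
From the singleton clause (¬q6), q6 = False.
From the singleton clause (¬q2), q2 = False.
From the singleton clause (q5), q5 = True.
From the singleton clause (q7), q7 = True.
From the singleton clause (¬q4), q4 = False.
From the singleton clause (q1), q1 = True.
This assignment satisfies each clause.
A satisfying assignment: q1: True; q2: False; q3: False; q4: False; q5: True; q6: False; q7: True.

Yes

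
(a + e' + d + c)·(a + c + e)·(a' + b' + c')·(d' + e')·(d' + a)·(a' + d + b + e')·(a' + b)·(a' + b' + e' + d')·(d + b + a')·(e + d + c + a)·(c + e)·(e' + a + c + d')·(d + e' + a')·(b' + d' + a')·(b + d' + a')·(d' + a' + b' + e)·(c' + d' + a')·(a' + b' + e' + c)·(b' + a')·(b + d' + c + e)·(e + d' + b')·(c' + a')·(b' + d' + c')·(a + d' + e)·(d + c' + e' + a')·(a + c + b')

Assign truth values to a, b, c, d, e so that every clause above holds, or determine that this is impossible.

a ↦ 0, b ↦ 0, c ↦ 1, d ↦ 0, e ↦ 0

Try d = 0.
Try a = 0.
Try e = 0.
Unit clause (c) forces c = 1.
No clause remains; b is free.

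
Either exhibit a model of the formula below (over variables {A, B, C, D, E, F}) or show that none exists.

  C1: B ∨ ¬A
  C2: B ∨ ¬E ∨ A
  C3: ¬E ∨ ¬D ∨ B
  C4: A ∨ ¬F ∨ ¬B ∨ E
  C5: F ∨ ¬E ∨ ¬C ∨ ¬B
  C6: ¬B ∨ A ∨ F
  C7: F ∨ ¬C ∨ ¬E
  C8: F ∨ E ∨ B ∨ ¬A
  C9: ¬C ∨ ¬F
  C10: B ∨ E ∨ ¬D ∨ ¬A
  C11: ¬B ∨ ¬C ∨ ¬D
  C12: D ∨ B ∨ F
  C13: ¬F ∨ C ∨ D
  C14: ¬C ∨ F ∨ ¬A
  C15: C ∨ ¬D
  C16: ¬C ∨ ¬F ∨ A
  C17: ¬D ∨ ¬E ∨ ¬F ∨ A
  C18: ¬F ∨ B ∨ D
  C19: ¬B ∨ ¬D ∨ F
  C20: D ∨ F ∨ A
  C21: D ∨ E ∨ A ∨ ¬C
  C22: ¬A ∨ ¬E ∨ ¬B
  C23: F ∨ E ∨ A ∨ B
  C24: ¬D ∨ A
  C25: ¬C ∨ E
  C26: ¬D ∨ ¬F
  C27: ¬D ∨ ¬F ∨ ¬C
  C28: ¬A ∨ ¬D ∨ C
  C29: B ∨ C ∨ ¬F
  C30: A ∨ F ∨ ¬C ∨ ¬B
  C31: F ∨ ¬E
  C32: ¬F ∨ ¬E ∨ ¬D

Try B = True.
Try A = True.
From the singleton clause (¬E), E = False.
From the singleton clause (¬C), C = False.
From the singleton clause (¬D), D = False.
From the singleton clause (¬F), F = False.
Every clause now holds.

A ↦ True, B ↦ True, C ↦ False, D ↦ False, E ↦ False, F ↦ False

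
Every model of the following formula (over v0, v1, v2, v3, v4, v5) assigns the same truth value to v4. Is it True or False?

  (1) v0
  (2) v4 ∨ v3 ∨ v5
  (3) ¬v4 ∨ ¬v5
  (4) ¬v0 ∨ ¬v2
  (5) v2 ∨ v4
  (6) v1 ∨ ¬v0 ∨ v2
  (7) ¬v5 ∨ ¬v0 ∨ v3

True

Suppose v4 = False.
Unit clause (v0) forces v0 = True.
Unit clause (¬v2) forces v2 = False.
That conflicts with the unit clause (v2).
So every satisfying assignment has v4 = True.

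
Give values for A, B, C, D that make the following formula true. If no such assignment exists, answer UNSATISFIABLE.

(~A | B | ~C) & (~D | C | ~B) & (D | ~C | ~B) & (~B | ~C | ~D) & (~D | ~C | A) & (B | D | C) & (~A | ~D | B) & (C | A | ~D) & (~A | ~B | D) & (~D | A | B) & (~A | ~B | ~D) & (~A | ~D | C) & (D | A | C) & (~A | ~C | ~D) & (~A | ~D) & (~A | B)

A: 0, B: 0, C: 1, D: 0

Case A = 0:
Case D = 0:
(C) alone gives C = 1.
(~B) alone gives B = 0.
Every clause now holds.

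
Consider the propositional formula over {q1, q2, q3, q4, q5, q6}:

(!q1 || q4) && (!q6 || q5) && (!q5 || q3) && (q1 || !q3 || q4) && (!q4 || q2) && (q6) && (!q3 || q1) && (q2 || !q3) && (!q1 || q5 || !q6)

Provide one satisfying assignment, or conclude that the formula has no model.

q1=true,  q2=true,  q3=true,  q4=true,  q5=true,  q6=true

(q6) alone gives q6 = true.
(q5) alone gives q5 = true.
(q3) alone gives q3 = true.
(q1) alone gives q1 = true.
(q4) alone gives q4 = true.
(q2) alone gives q2 = true.
Every clause now holds.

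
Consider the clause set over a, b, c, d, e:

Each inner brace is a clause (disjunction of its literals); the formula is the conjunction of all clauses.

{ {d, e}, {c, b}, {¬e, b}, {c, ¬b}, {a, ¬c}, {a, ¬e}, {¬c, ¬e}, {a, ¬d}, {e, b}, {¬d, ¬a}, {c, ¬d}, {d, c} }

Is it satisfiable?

Branch on d: set d = True.
Unit clause (a) forces a = True.
But (¬a) is also a unit clause — contradiction.
So d must be the other value — set d = False.
Unit clause (e) forces e = True.
Unit clause (b) forces b = True.
Unit clause (c) forces c = True.
But (¬c) is also a unit clause — contradiction.
Either choice for d ends in contradiction.
No assignment satisfies every clause.

Unsatisfiable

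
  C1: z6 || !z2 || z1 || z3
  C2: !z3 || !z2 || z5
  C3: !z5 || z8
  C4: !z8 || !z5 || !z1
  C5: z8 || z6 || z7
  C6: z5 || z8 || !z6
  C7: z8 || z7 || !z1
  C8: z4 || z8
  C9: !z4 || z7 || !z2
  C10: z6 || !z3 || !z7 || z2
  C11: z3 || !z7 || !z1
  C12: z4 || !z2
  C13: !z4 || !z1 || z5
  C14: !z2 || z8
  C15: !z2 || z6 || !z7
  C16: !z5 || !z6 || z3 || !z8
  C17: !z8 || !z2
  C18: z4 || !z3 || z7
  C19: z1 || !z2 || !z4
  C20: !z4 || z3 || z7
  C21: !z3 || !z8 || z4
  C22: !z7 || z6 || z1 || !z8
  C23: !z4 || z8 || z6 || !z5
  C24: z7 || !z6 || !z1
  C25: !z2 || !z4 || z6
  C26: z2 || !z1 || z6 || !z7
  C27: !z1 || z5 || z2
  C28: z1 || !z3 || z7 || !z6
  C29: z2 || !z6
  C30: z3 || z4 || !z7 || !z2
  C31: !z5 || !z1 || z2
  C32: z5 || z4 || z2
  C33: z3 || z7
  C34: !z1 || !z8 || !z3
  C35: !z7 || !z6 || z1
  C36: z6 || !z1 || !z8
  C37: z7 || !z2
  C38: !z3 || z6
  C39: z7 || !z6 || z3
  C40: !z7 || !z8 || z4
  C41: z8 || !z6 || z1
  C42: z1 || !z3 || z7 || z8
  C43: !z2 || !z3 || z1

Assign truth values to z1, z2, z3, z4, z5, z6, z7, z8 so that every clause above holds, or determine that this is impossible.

z1=false, z2=false, z3=false, z4=true, z5=false, z6=false, z7=true, z8=false

Case z5 = false:
Case z3 = false:
From the singleton clause (z7), z7 = true.
From the singleton clause (!z1), z1 = false.
From the singleton clause (!z6), z6 = false.
From the singleton clause (!z2), z2 = false.
From the singleton clause (!z8), z8 = false.
From the singleton clause (z4), z4 = true.
This assignment satisfies each clause.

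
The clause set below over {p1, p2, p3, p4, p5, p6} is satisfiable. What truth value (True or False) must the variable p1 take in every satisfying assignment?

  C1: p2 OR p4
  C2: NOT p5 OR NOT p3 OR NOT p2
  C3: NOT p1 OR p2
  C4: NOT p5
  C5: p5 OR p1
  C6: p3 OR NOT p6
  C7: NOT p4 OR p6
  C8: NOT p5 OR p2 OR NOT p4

Suppose p1 = false.
Unit clause (NOT p5) forces p5 = false.
Now (p5) is unsatisfied and unit — conflict.
So every satisfying assignment has p1 = True.

True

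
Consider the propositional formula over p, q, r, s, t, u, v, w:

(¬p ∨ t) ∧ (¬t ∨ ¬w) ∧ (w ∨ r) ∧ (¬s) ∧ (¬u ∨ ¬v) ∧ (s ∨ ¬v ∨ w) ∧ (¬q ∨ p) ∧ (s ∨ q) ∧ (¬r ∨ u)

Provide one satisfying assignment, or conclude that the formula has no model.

p ↦ True; q ↦ True; r ↦ True; s ↦ False; t ↦ True; u ↦ True; v ↦ False; w ↦ False

Unit clause (¬s) forces s = False.
Unit clause (q) forces q = True.
Unit clause (p) forces p = True.
Unit clause (t) forces t = True.
Unit clause (¬w) forces w = False.
Unit clause (r) forces r = True.
Unit clause (¬v) forces v = False.
Unit clause (u) forces u = True.
All clauses are satisfied.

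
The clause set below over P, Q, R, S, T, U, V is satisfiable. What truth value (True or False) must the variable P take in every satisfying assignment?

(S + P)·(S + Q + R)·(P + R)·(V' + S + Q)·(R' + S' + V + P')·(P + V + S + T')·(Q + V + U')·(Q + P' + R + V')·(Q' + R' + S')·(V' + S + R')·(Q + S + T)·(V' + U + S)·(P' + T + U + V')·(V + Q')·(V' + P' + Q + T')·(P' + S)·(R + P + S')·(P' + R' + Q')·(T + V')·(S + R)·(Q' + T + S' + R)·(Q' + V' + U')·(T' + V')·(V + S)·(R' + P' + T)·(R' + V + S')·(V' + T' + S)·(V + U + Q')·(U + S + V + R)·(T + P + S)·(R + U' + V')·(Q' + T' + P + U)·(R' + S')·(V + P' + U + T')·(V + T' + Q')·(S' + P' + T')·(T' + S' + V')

True

Suppose P = 0.
The clause (S) is unit, so S = 1.
The clause (R) is unit, so R = 1.
But (R') is also a unit clause — contradiction.
So every satisfying assignment has P = True.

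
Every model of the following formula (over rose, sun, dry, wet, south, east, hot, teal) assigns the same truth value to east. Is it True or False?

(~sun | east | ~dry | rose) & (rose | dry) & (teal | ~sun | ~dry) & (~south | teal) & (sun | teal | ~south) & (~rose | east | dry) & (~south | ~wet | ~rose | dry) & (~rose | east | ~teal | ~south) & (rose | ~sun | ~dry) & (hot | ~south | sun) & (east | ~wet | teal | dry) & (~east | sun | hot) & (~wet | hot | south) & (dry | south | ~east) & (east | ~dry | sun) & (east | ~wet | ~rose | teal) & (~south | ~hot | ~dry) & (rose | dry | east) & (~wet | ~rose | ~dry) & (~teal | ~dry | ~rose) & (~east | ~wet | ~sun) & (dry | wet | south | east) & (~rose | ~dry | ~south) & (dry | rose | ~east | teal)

True

Suppose east = 0.
Try rose = 1.
The clause (dry) is unit, so dry = 1.
The clause (sun) is unit, so sun = 1.
The clause (teal) is unit, so teal = 1.
Now (~teal) is unsatisfied and unit — conflict.
Undo rose and try rose = 0.
The clause (dry) is unit, so dry = 1.
The clause (~sun) is unit, so sun = 0.
Now (sun) is unsatisfied and unit — conflict.
Either choice for rose ends in contradiction.
So every satisfying assignment has east = True.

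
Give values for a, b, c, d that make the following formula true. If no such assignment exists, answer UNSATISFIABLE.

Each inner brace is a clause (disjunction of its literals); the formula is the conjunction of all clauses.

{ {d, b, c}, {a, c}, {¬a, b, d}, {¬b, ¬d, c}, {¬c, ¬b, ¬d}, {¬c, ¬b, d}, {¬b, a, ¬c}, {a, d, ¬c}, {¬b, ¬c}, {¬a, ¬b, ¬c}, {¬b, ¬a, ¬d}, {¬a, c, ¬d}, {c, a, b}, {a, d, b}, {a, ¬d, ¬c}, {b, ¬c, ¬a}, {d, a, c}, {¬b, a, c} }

a ↦ True, b ↦ True, c ↦ False, d ↦ False

Case a = True:
Case b = True:
Unit clause (¬c) forces c = False.
Unit clause (¬d) forces d = False.
Every clause now holds.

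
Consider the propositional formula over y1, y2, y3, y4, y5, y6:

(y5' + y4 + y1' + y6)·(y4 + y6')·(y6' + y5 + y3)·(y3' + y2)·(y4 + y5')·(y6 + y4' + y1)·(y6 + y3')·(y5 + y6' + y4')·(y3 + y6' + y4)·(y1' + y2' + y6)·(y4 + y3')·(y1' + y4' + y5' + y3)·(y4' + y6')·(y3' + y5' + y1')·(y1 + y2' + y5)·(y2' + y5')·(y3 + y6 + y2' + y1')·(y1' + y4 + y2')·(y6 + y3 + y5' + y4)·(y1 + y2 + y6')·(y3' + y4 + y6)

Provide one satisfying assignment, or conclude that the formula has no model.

Try y4 = 1.
(y6') alone gives y6 = 0.
(y1) alone gives y1 = 1.
(y3') alone gives y3 = 0.
(y2') alone gives y2 = 0.
(y5') alone gives y5 = 0.
Every clause now holds.

y1=1,  y2=0,  y3=0,  y4=1,  y5=0,  y6=0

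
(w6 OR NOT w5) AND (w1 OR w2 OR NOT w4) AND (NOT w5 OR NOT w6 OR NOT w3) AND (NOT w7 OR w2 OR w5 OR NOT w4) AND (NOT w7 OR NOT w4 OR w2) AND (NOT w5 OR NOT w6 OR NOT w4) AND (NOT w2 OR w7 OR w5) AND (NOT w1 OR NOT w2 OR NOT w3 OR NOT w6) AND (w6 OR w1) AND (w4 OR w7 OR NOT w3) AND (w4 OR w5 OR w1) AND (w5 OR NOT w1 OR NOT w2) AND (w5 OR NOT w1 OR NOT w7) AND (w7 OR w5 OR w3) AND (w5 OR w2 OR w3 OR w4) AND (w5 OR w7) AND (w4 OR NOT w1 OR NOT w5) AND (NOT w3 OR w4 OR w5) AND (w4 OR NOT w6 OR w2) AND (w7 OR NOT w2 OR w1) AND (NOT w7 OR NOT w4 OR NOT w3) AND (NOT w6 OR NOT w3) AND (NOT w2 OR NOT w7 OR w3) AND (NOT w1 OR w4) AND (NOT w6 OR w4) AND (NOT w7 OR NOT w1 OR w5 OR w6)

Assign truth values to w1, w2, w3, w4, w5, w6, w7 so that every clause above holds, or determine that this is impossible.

Try w6 = true.
Unit clause (NOT w3) forces w3 = false.
Unit clause (w4) forces w4 = true.
Unit clause (NOT w5) forces w5 = false.
Unit clause (w7) forces w7 = true.
Unit clause (w2) forces w2 = true.
That conflicts with the unit clause (NOT w2).
Backtrack on w6: now try w6 = false.
Unit clause (NOT w5) forces w5 = false.
Unit clause (w1) forces w1 = true.
Unit clause (NOT w2) forces w2 = false.
Unit clause (NOT w7) forces w7 = false.
That conflicts with the unit clause (w7).
Neither w6 = true nor w6 = false works.

UNSATISFIABLE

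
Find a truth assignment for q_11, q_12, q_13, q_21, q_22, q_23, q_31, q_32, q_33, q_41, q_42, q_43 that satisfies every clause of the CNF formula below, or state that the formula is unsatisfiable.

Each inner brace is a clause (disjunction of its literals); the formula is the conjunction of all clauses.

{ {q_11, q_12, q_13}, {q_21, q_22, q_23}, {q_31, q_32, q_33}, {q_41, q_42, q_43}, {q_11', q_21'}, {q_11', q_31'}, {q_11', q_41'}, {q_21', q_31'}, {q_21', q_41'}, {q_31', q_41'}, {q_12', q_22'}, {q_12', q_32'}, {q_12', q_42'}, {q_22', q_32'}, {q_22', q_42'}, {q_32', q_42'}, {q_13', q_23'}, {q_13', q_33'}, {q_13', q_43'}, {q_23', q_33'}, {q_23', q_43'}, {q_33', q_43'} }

UNSATISFIABLE

Branch on q_11: set q_11 = 0.
Branch on q_12: set q_12 = 1.
The clause (q_22') is unit, so q_22 = 0.
The clause (q_32') is unit, so q_32 = 0.
The clause (q_42') is unit, so q_42 = 0.
Branch on q_21: set q_21 = 1.
The clause (q_31') is unit, so q_31 = 0.
The clause (q_33) is unit, so q_33 = 1.
The clause (q_41') is unit, so q_41 = 0.
The clause (q_43) is unit, so q_43 = 1.
But (q_43') is also a unit clause — contradiction.
Backtrack on q_21: now try q_21 = 0.
The clause (q_23) is unit, so q_23 = 1.
The clause (q_13') is unit, so q_13 = 0.
The clause (q_33') is unit, so q_33 = 0.
The clause (q_31) is unit, so q_31 = 1.
The clause (q_41') is unit, so q_41 = 0.
The clause (q_43) is unit, so q_43 = 1.
But (q_43') is also a unit clause — contradiction.
Both values of q_21 lead to a conflict.
Backtrack on q_12: now try q_12 = 0.
The clause (q_13) is unit, so q_13 = 1.
The clause (q_23') is unit, so q_23 = 0.
The clause (q_33') is unit, so q_33 = 0.
The clause (q_43') is unit, so q_43 = 0.
Branch on q_21: set q_21 = 1.
The clause (q_31') is unit, so q_31 = 0.
The clause (q_32) is unit, so q_32 = 1.
The clause (q_41') is unit, so q_41 = 0.
The clause (q_42) is unit, so q_42 = 1.
But (q_42') is also a unit clause — contradiction.
Backtrack on q_21: now try q_21 = 0.
The clause (q_22) is unit, so q_22 = 1.
The clause (q_32') is unit, so q_32 = 0.
The clause (q_31) is unit, so q_31 = 1.
The clause (q_41') is unit, so q_41 = 0.
The clause (q_42) is unit, so q_42 = 1.
But (q_42') is also a unit clause — contradiction.
Both values of q_21 lead to a conflict.
Both values of q_12 lead to a conflict.
Backtrack on q_11: now try q_11 = 1.
The clause (q_21') is unit, so q_21 = 0.
The clause (q_31') is unit, so q_31 = 0.
The clause (q_41') is unit, so q_41 = 0.
Branch on q_22: set q_22 = 1.
The clause (q_12') is unit, so q_12 = 0.
The clause (q_32') is unit, so q_32 = 0.
The clause (q_33) is unit, so q_33 = 1.
The clause (q_42') is unit, so q_42 = 0.
The clause (q_43) is unit, so q_43 = 1.
But (q_43') is also a unit clause — contradiction.
Backtrack on q_22: now try q_22 = 0.
The clause (q_23) is unit, so q_23 = 1.
The clause (q_13') is unit, so q_13 = 0.
The clause (q_33') is unit, so q_33 = 0.
The clause (q_32) is unit, so q_32 = 1.
The clause (q_12') is unit, so q_12 = 0.
The clause (q_42') is unit, so q_42 = 0.
The clause (q_43) is unit, so q_43 = 1.
But (q_43') is also a unit clause — contradiction.
Both values of q_22 lead to a conflict.
Both values of q_11 lead to a conflict.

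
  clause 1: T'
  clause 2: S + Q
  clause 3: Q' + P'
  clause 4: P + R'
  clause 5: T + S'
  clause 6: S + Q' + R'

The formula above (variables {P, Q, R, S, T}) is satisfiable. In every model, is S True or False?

Suppose S = 1.
Unit clause (T') forces T = 0.
Now (T) is unsatisfied and unit — conflict.
So every satisfying assignment has S = False.

False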